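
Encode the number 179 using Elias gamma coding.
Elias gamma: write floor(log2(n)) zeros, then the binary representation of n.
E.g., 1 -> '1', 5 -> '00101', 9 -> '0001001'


num_bits = floor(log2(179)) + 1 = 8
leading_zeros = num_bits - 1 = 7
binary(179) = 10110011

Elias gamma(179) = '0000000' + '10110011' = 000000010110011 (15 bits)


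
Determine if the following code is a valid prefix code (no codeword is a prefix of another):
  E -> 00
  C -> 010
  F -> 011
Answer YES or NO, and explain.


Checking each pair (does one codeword prefix another?):
  E='00' vs C='010': no prefix
  E='00' vs F='011': no prefix
  C='010' vs E='00': no prefix
  C='010' vs F='011': no prefix
  F='011' vs E='00': no prefix
  F='011' vs C='010': no prefix
No violation found over all pairs.

YES -- this is a valid prefix code. No codeword is a prefix of any other codeword.


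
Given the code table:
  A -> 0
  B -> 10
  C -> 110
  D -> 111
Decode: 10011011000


Decoding:
10 -> B
0 -> A
110 -> C
110 -> C
0 -> A
0 -> A


Result: BACCAA


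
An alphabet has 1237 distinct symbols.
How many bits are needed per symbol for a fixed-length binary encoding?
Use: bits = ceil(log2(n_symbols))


log2(1237) = 10.2726
Bracket: 2^10 = 1024 < 1237 <= 2^11 = 2048
So ceil(log2(1237)) = 11

bits = ceil(log2(1237)) = ceil(10.2726) = 11 bits


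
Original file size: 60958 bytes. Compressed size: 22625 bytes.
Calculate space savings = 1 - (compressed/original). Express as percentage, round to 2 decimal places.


ratio = compressed/original = 22625/60958 = 0.371157
savings = 1 - ratio = 1 - 0.371157 = 0.628843
as a percentage: 0.628843 * 100 = 62.88%

Space savings = 1 - 22625/60958 = 62.88%


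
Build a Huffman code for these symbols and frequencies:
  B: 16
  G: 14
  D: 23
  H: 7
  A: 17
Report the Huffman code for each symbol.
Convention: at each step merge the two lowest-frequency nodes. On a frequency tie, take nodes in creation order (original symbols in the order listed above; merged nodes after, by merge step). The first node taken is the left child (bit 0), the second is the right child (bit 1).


Huffman tree construction:
Step 1: Merge H(7) + G(14) = 21
Step 2: Merge B(16) + A(17) = 33
Step 3: Merge (H+G)(21) + D(23) = 44
Step 4: Merge (B+A)(33) + ((H+G)+D)(44) = 77
Read each symbol's code off the tree from the root (left child = 0, right child = 1).

Codes:
  B: 00 (length 2)
  G: 101 (length 3)
  D: 11 (length 2)
  H: 100 (length 3)
  A: 01 (length 2)
Average code length: 175/77 = 2.2727 bits/symbol


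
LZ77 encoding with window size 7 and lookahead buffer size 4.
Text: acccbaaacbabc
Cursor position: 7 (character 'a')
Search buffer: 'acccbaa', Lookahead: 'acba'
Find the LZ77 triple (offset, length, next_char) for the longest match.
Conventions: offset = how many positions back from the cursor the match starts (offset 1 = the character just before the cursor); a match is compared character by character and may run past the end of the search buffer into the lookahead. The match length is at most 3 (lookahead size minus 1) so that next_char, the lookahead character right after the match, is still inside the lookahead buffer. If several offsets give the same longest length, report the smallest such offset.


Try each offset into the search buffer:
  offset=1 (pos 6, char 'a'): match length 1
  offset=2 (pos 5, char 'a'): match length 1
  offset=3 (pos 4, char 'b'): match length 0
  offset=4 (pos 3, char 'c'): match length 0
  offset=5 (pos 2, char 'c'): match length 0
  offset=6 (pos 1, char 'c'): match length 0
  offset=7 (pos 0, char 'a'): match length 2
Longest match has length 2 at offset 7.
next_char = character at position 7 + 2 = 9 -> 'b'

Best match: offset=7, length=2 (matching 'ac' starting at position 0)
LZ77 triple: (7, 2, 'b')


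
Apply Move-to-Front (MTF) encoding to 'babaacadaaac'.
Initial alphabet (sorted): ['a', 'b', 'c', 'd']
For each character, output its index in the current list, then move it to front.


MTF encoding:
'b': index 1 in ['a', 'b', 'c', 'd'] -> ['b', 'a', 'c', 'd']
'a': index 1 in ['b', 'a', 'c', 'd'] -> ['a', 'b', 'c', 'd']
'b': index 1 in ['a', 'b', 'c', 'd'] -> ['b', 'a', 'c', 'd']
'a': index 1 in ['b', 'a', 'c', 'd'] -> ['a', 'b', 'c', 'd']
'a': index 0 in ['a', 'b', 'c', 'd'] -> ['a', 'b', 'c', 'd']
'c': index 2 in ['a', 'b', 'c', 'd'] -> ['c', 'a', 'b', 'd']
'a': index 1 in ['c', 'a', 'b', 'd'] -> ['a', 'c', 'b', 'd']
'd': index 3 in ['a', 'c', 'b', 'd'] -> ['d', 'a', 'c', 'b']
'a': index 1 in ['d', 'a', 'c', 'b'] -> ['a', 'd', 'c', 'b']
'a': index 0 in ['a', 'd', 'c', 'b'] -> ['a', 'd', 'c', 'b']
'a': index 0 in ['a', 'd', 'c', 'b'] -> ['a', 'd', 'c', 'b']
'c': index 2 in ['a', 'd', 'c', 'b'] -> ['c', 'a', 'd', 'b']


Output: [1, 1, 1, 1, 0, 2, 1, 3, 1, 0, 0, 2]


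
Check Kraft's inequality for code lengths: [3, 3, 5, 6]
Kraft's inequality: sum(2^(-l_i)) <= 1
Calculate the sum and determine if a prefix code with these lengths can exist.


Sum = 2^(-3) + 2^(-3) + 2^(-5) + 2^(-6)
    = 0.125 + 0.125 + 0.03125 + 0.015625
    = 19/64 = 0.296875
Since 0.296875 <= 1, Kraft's inequality IS satisfied.
A prefix code with these lengths CAN exist.

Kraft sum = 0.296875. Satisfied.


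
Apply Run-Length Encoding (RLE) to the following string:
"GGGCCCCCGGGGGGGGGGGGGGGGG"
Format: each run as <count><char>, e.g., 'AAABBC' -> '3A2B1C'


Scanning runs left to right:
  i=0: run of 'G' x 3 -> '3G'
  i=3: run of 'C' x 5 -> '5C'
  i=8: run of 'G' x 17 -> '17G'

RLE = 3G5C17G


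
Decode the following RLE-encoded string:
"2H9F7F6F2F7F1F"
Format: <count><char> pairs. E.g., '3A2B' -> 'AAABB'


Expanding each <count><char> pair:
  2H -> 'HH'
  9F -> 'FFFFFFFFF'
  7F -> 'FFFFFFF'
  6F -> 'FFFFFF'
  2F -> 'FF'
  7F -> 'FFFFFFF'
  1F -> 'F'

Decoded = HHFFFFFFFFFFFFFFFFFFFFFFFFFFFFFFFF


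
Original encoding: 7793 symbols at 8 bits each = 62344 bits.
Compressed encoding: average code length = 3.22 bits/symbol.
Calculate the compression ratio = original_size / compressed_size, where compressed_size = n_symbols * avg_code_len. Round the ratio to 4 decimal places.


original_size = n_symbols * orig_bits = 7793 * 8 = 62344 bits
compressed_size = n_symbols * avg_code_len = 7793 * 3.22 = 25093.46 bits
ratio = original_size / compressed_size = 62344 / 25093.46 = 2.4845

Compression ratio = 2.4845


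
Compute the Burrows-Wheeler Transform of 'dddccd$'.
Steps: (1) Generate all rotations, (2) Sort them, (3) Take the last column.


Rotations (sorted):
  0: $dddccd -> last char: d
  1: ccd$ddd -> last char: d
  2: cd$dddc -> last char: c
  3: d$dddcc -> last char: c
  4: dccd$dd -> last char: d
  5: ddccd$d -> last char: d
  6: dddccd$ -> last char: $


BWT = ddccdd$


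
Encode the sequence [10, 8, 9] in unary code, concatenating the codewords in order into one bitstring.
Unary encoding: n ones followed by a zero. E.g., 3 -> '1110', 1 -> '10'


Encode each number as n ones followed by a terminating 0:
  10 -> 11111111110 (11 bits)
  8 -> 111111110 (9 bits)
  9 -> 1111111110 (10 bits)
Total length = 11 + 9 + 10 = 30 bits.

Unary([10, 8, 9]) = 111111111101111111101111111110 (30 bits)


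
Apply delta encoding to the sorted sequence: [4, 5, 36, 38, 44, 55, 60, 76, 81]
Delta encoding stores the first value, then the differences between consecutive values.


First value: 4
Deltas:
  5 - 4 = 1
  36 - 5 = 31
  38 - 36 = 2
  44 - 38 = 6
  55 - 44 = 11
  60 - 55 = 5
  76 - 60 = 16
  81 - 76 = 5


Delta encoded: [4, 1, 31, 2, 6, 11, 5, 16, 5]


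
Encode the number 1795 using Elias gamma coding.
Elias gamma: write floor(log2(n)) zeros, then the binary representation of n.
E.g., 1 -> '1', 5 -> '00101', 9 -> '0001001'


num_bits = floor(log2(1795)) + 1 = 11
leading_zeros = num_bits - 1 = 10
binary(1795) = 11100000011

Elias gamma(1795) = '0000000000' + '11100000011' = 000000000011100000011 (21 bits)


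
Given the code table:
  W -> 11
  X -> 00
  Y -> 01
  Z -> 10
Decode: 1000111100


Decoding:
10 -> Z
00 -> X
11 -> W
11 -> W
00 -> X


Result: ZXWWX


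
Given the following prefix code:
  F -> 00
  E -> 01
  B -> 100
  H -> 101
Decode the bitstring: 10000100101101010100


Decoding step by step:
Bits 100 -> B
Bits 00 -> F
Bits 100 -> B
Bits 101 -> H
Bits 101 -> H
Bits 01 -> E
Bits 01 -> E
Bits 00 -> F


Decoded message: BFBHHEEF


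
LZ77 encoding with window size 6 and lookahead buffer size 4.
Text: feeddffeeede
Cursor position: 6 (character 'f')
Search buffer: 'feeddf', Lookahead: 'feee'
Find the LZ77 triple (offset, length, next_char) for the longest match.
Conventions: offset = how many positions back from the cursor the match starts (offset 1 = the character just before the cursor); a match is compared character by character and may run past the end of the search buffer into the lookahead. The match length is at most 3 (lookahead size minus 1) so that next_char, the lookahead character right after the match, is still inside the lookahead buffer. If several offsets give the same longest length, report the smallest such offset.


Try each offset into the search buffer:
  offset=1 (pos 5, char 'f'): match length 1
  offset=2 (pos 4, char 'd'): match length 0
  offset=3 (pos 3, char 'd'): match length 0
  offset=4 (pos 2, char 'e'): match length 0
  offset=5 (pos 1, char 'e'): match length 0
  offset=6 (pos 0, char 'f'): match length 3
Longest match has length 3 at offset 6.
next_char = character at position 6 + 3 = 9 -> 'e'

Best match: offset=6, length=3 (matching 'fee' starting at position 0)
LZ77 triple: (6, 3, 'e')


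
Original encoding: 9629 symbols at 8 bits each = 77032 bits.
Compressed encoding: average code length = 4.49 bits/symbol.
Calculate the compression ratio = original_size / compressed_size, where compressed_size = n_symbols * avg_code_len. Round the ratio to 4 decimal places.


original_size = n_symbols * orig_bits = 9629 * 8 = 77032 bits
compressed_size = n_symbols * avg_code_len = 9629 * 4.49 = 43234.21 bits
ratio = original_size / compressed_size = 77032 / 43234.21 = 1.7817

Compression ratio = 1.7817


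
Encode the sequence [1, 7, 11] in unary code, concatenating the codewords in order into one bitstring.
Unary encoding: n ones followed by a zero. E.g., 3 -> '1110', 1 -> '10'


Encode each number as n ones followed by a terminating 0:
  1 -> 10 (2 bits)
  7 -> 11111110 (8 bits)
  11 -> 111111111110 (12 bits)
Total length = 2 + 8 + 12 = 22 bits.

Unary([1, 7, 11]) = 1011111110111111111110 (22 bits)


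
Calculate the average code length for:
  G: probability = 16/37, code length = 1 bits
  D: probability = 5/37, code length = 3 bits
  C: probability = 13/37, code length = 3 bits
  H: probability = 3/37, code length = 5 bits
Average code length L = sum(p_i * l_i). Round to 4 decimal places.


Weighted contributions p_i * l_i:
  G: (16/37) * 1 = 16/37
  D: (5/37) * 3 = 15/37
  C: (13/37) * 3 = 39/37
  H: (3/37) * 5 = 15/37
Sum = (16 + 15 + 39 + 15)/37 = 85/37

L = 85/37 = 2.2973 bits/symbol


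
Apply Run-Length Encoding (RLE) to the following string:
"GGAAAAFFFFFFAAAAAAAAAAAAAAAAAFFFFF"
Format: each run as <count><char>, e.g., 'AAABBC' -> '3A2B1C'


Scanning runs left to right:
  i=0: run of 'G' x 2 -> '2G'
  i=2: run of 'A' x 4 -> '4A'
  i=6: run of 'F' x 6 -> '6F'
  i=12: run of 'A' x 17 -> '17A'
  i=29: run of 'F' x 5 -> '5F'

RLE = 2G4A6F17A5F


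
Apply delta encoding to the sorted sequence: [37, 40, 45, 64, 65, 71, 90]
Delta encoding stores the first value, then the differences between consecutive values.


First value: 37
Deltas:
  40 - 37 = 3
  45 - 40 = 5
  64 - 45 = 19
  65 - 64 = 1
  71 - 65 = 6
  90 - 71 = 19


Delta encoded: [37, 3, 5, 19, 1, 6, 19]


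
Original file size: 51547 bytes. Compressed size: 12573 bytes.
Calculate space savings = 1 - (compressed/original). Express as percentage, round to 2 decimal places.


ratio = compressed/original = 12573/51547 = 0.243913
savings = 1 - ratio = 1 - 0.243913 = 0.756087
as a percentage: 0.756087 * 100 = 75.61%

Space savings = 1 - 12573/51547 = 75.61%


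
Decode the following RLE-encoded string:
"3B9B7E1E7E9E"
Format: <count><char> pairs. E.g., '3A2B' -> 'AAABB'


Expanding each <count><char> pair:
  3B -> 'BBB'
  9B -> 'BBBBBBBBB'
  7E -> 'EEEEEEE'
  1E -> 'E'
  7E -> 'EEEEEEE'
  9E -> 'EEEEEEEEE'

Decoded = BBBBBBBBBBBBEEEEEEEEEEEEEEEEEEEEEEEE


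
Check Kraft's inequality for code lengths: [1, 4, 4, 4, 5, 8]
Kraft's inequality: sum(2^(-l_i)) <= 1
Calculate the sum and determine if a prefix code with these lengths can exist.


Sum = 2^(-1) + 2^(-4) + 2^(-4) + 2^(-4) + 2^(-5) + 2^(-8)
    = 0.5 + 0.0625 + 0.0625 + 0.0625 + 0.03125 + 0.00390625
    = 185/256 = 0.72265625
Since 0.72265625 <= 1, Kraft's inequality IS satisfied.
A prefix code with these lengths CAN exist.

Kraft sum = 0.72265625. Satisfied.


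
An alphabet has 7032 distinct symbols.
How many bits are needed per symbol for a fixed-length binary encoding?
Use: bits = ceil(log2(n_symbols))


log2(7032) = 12.7797
Bracket: 2^12 = 4096 < 7032 <= 2^13 = 8192
So ceil(log2(7032)) = 13

bits = ceil(log2(7032)) = ceil(12.7797) = 13 bits


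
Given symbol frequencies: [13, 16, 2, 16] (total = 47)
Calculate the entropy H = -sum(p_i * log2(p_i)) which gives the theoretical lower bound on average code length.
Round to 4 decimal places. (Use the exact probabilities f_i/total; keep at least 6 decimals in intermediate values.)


Per-symbol terms -p_i * log2(p_i) with p_i = f_i/47:
  p = 13/47 = 0.276596: log2(p) = -1.854149, -p*log2(p) = 0.512850
  p = 16/47 = 0.340426: log2(p) = -1.554589, -p*log2(p) = 0.529222
  p = 2/47 = 0.042553: log2(p) = -4.554589, -p*log2(p) = 0.193812
  p = 16/47 = 0.340426: log2(p) = -1.554589, -p*log2(p) = 0.529222
H = 0.512850 + 0.529222 + 0.193812 + 0.529222 = 1.765106

H = 1.7651 bits/symbol


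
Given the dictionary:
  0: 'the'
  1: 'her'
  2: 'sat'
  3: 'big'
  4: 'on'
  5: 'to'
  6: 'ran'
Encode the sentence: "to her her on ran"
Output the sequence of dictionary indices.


Look up each word in the dictionary:
  'to' -> 5
  'her' -> 1
  'her' -> 1
  'on' -> 4
  'ran' -> 6

Encoded: [5, 1, 1, 4, 6]


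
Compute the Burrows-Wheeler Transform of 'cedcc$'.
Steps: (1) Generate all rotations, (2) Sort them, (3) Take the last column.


Rotations (sorted):
  0: $cedcc -> last char: c
  1: c$cedc -> last char: c
  2: cc$ced -> last char: d
  3: cedcc$ -> last char: $
  4: dcc$ce -> last char: e
  5: edcc$c -> last char: c


BWT = ccd$ec


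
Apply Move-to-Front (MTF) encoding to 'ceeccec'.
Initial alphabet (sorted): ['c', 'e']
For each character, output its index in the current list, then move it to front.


MTF encoding:
'c': index 0 in ['c', 'e'] -> ['c', 'e']
'e': index 1 in ['c', 'e'] -> ['e', 'c']
'e': index 0 in ['e', 'c'] -> ['e', 'c']
'c': index 1 in ['e', 'c'] -> ['c', 'e']
'c': index 0 in ['c', 'e'] -> ['c', 'e']
'e': index 1 in ['c', 'e'] -> ['e', 'c']
'c': index 1 in ['e', 'c'] -> ['c', 'e']


Output: [0, 1, 0, 1, 0, 1, 1]


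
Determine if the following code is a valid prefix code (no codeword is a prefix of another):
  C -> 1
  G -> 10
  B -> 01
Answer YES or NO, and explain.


Checking each pair (does one codeword prefix another?):
  C='1' vs G='10': prefix -- VIOLATION

NO -- this is NOT a valid prefix code. C (1) is a prefix of G (10).


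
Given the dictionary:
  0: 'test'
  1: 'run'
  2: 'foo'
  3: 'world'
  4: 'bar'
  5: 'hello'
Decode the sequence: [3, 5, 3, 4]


Look up each index in the dictionary:
  3 -> 'world'
  5 -> 'hello'
  3 -> 'world'
  4 -> 'bar'

Decoded: "world hello world bar"


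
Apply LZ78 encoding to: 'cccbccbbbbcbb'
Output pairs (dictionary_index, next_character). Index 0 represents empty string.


LZ78 encoding steps:
Dictionary: {0: ''}
Step 1: w='' (idx 0), next='c' -> output (0, 'c'), add 'c' as idx 1
Step 2: w='c' (idx 1), next='c' -> output (1, 'c'), add 'cc' as idx 2
Step 3: w='' (idx 0), next='b' -> output (0, 'b'), add 'b' as idx 3
Step 4: w='cc' (idx 2), next='b' -> output (2, 'b'), add 'ccb' as idx 4
Step 5: w='b' (idx 3), next='b' -> output (3, 'b'), add 'bb' as idx 5
Step 6: w='b' (idx 3), next='c' -> output (3, 'c'), add 'bc' as idx 6
Step 7: w='bb' (idx 5), end of input -> output (5, '')


Encoded: [(0, 'c'), (1, 'c'), (0, 'b'), (2, 'b'), (3, 'b'), (3, 'c'), (5, '')]


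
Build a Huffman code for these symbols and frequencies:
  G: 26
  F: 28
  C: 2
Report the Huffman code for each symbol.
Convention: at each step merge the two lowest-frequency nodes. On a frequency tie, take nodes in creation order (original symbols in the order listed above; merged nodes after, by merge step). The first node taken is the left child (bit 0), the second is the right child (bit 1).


Huffman tree construction:
Step 1: Merge C(2) + G(26) = 28
Step 2: Merge F(28) + (C+G)(28) = 56
Read each symbol's code off the tree from the root (left child = 0, right child = 1).

Codes:
  G: 11 (length 2)
  F: 0 (length 1)
  C: 10 (length 2)
Average code length: 84/56 = 1.5000 bits/symbol


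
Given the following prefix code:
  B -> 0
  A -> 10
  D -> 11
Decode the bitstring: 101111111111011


Decoding step by step:
Bits 10 -> A
Bits 11 -> D
Bits 11 -> D
Bits 11 -> D
Bits 11 -> D
Bits 11 -> D
Bits 0 -> B
Bits 11 -> D


Decoded message: ADDDDDBD


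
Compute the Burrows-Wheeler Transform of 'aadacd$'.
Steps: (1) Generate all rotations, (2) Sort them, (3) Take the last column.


Rotations (sorted):
  0: $aadacd -> last char: d
  1: aadacd$ -> last char: $
  2: acd$aad -> last char: d
  3: adacd$a -> last char: a
  4: cd$aada -> last char: a
  5: d$aadac -> last char: c
  6: dacd$aa -> last char: a


BWT = d$daaca


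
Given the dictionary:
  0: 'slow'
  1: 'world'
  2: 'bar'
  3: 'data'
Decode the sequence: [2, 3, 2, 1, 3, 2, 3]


Look up each index in the dictionary:
  2 -> 'bar'
  3 -> 'data'
  2 -> 'bar'
  1 -> 'world'
  3 -> 'data'
  2 -> 'bar'
  3 -> 'data'

Decoded: "bar data bar world data bar data"


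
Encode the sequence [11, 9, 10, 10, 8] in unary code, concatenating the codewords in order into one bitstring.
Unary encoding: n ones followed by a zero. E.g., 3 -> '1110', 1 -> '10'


Encode each number as n ones followed by a terminating 0:
  11 -> 111111111110 (12 bits)
  9 -> 1111111110 (10 bits)
  10 -> 11111111110 (11 bits)
  10 -> 11111111110 (11 bits)
  8 -> 111111110 (9 bits)
Total length = 12 + 10 + 11 + 11 + 9 = 53 bits.

Unary([11, 9, 10, 10, 8]) = 11111111111011111111101111111111011111111110111111110 (53 bits)


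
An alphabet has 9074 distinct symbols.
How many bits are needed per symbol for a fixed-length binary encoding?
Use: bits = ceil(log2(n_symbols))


log2(9074) = 13.1475
Bracket: 2^13 = 8192 < 9074 <= 2^14 = 16384
So ceil(log2(9074)) = 14

bits = ceil(log2(9074)) = ceil(13.1475) = 14 bits


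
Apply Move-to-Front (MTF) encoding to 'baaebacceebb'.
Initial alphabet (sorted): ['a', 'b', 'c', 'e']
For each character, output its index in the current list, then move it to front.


MTF encoding:
'b': index 1 in ['a', 'b', 'c', 'e'] -> ['b', 'a', 'c', 'e']
'a': index 1 in ['b', 'a', 'c', 'e'] -> ['a', 'b', 'c', 'e']
'a': index 0 in ['a', 'b', 'c', 'e'] -> ['a', 'b', 'c', 'e']
'e': index 3 in ['a', 'b', 'c', 'e'] -> ['e', 'a', 'b', 'c']
'b': index 2 in ['e', 'a', 'b', 'c'] -> ['b', 'e', 'a', 'c']
'a': index 2 in ['b', 'e', 'a', 'c'] -> ['a', 'b', 'e', 'c']
'c': index 3 in ['a', 'b', 'e', 'c'] -> ['c', 'a', 'b', 'e']
'c': index 0 in ['c', 'a', 'b', 'e'] -> ['c', 'a', 'b', 'e']
'e': index 3 in ['c', 'a', 'b', 'e'] -> ['e', 'c', 'a', 'b']
'e': index 0 in ['e', 'c', 'a', 'b'] -> ['e', 'c', 'a', 'b']
'b': index 3 in ['e', 'c', 'a', 'b'] -> ['b', 'e', 'c', 'a']
'b': index 0 in ['b', 'e', 'c', 'a'] -> ['b', 'e', 'c', 'a']


Output: [1, 1, 0, 3, 2, 2, 3, 0, 3, 0, 3, 0]


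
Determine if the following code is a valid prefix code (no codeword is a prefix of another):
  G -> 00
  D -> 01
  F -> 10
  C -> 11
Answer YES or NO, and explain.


Checking each pair (does one codeword prefix another?):
  G='00' vs D='01': no prefix
  G='00' vs F='10': no prefix
  G='00' vs C='11': no prefix
  D='01' vs G='00': no prefix
  D='01' vs F='10': no prefix
  D='01' vs C='11': no prefix
  F='10' vs G='00': no prefix
  F='10' vs D='01': no prefix
  F='10' vs C='11': no prefix
  C='11' vs G='00': no prefix
  C='11' vs D='01': no prefix
  C='11' vs F='10': no prefix
No violation found over all pairs.

YES -- this is a valid prefix code. No codeword is a prefix of any other codeword.


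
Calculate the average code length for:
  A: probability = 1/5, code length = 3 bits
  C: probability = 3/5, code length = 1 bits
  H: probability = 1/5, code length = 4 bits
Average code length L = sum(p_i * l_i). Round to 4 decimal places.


Weighted contributions p_i * l_i:
  A: (1/5) * 3 = 3/5
  C: (3/5) * 1 = 3/5
  H: (1/5) * 4 = 4/5
Sum = (3 + 3 + 4)/5 = 10/5

L = 10/5 = 2.0000 bits/symbol


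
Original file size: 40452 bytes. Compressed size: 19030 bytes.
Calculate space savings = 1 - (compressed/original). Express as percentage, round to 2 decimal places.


ratio = compressed/original = 19030/40452 = 0.470434
savings = 1 - ratio = 1 - 0.470434 = 0.529566
as a percentage: 0.529566 * 100 = 52.96%

Space savings = 1 - 19030/40452 = 52.96%


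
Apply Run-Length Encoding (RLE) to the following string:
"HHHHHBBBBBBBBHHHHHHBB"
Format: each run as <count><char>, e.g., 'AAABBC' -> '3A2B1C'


Scanning runs left to right:
  i=0: run of 'H' x 5 -> '5H'
  i=5: run of 'B' x 8 -> '8B'
  i=13: run of 'H' x 6 -> '6H'
  i=19: run of 'B' x 2 -> '2B'

RLE = 5H8B6H2B


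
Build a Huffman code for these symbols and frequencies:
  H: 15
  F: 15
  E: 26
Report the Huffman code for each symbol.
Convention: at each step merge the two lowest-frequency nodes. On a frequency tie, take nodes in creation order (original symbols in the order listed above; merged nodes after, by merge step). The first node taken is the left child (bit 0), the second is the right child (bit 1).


Huffman tree construction:
Step 1: Merge H(15) + F(15) = 30
Step 2: Merge E(26) + (H+F)(30) = 56
Read each symbol's code off the tree from the root (left child = 0, right child = 1).

Codes:
  H: 10 (length 2)
  F: 11 (length 2)
  E: 0 (length 1)
Average code length: 86/56 = 1.5357 bits/symbol


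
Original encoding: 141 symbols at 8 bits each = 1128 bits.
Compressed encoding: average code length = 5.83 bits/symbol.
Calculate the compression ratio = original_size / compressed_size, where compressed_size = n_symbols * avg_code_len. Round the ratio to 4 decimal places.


original_size = n_symbols * orig_bits = 141 * 8 = 1128 bits
compressed_size = n_symbols * avg_code_len = 141 * 5.83 = 822.03 bits
ratio = original_size / compressed_size = 1128 / 822.03 = 1.3722

Compression ratio = 1.3722


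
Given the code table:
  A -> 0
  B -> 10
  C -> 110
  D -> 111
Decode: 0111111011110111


Decoding:
0 -> A
111 -> D
111 -> D
0 -> A
111 -> D
10 -> B
111 -> D


Result: ADDADBD


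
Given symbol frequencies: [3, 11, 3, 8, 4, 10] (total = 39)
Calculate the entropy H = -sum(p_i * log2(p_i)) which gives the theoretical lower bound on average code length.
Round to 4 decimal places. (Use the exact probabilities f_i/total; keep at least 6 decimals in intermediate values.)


Per-symbol terms -p_i * log2(p_i) with p_i = f_i/39:
  p = 3/39 = 0.076923: log2(p) = -3.700440, -p*log2(p) = 0.284649
  p = 11/39 = 0.282051: log2(p) = -1.825971, -p*log2(p) = 0.515017
  p = 3/39 = 0.076923: log2(p) = -3.700440, -p*log2(p) = 0.284649
  p = 8/39 = 0.205128: log2(p) = -2.285402, -p*log2(p) = 0.468800
  p = 4/39 = 0.102564: log2(p) = -3.285402, -p*log2(p) = 0.336964
  p = 10/39 = 0.256410: log2(p) = -1.963474, -p*log2(p) = 0.503455
H = 0.284649 + 0.515017 + 0.284649 + 0.468800 + 0.336964 + 0.503455 = 2.393534

H = 2.3935 bits/symbol


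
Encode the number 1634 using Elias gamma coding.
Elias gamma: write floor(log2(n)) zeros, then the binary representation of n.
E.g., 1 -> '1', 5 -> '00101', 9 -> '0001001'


num_bits = floor(log2(1634)) + 1 = 11
leading_zeros = num_bits - 1 = 10
binary(1634) = 11001100010

Elias gamma(1634) = '0000000000' + '11001100010' = 000000000011001100010 (21 bits)


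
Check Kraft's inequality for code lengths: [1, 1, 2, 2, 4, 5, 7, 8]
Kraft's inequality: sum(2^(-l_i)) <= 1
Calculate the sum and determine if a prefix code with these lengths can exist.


Sum = 2^(-1) + 2^(-1) + 2^(-2) + 2^(-2) + 2^(-4) + 2^(-5) + 2^(-7) + 2^(-8)
    = 0.5 + 0.5 + 0.25 + 0.25 + 0.0625 + 0.03125 + 0.0078125 + 0.00390625
    = 411/256 = 1.60546875
Since 1.60546875 > 1, Kraft's inequality is NOT satisfied.
A prefix code with these lengths CANNOT exist.

Kraft sum = 1.60546875. Not satisfied.


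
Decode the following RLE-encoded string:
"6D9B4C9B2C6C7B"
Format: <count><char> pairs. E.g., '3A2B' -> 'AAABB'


Expanding each <count><char> pair:
  6D -> 'DDDDDD'
  9B -> 'BBBBBBBBB'
  4C -> 'CCCC'
  9B -> 'BBBBBBBBB'
  2C -> 'CC'
  6C -> 'CCCCCC'
  7B -> 'BBBBBBB'

Decoded = DDDDDDBBBBBBBBBCCCCBBBBBBBBBCCCCCCCCBBBBBBB


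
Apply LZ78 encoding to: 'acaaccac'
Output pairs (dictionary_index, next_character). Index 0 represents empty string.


LZ78 encoding steps:
Dictionary: {0: ''}
Step 1: w='' (idx 0), next='a' -> output (0, 'a'), add 'a' as idx 1
Step 2: w='' (idx 0), next='c' -> output (0, 'c'), add 'c' as idx 2
Step 3: w='a' (idx 1), next='a' -> output (1, 'a'), add 'aa' as idx 3
Step 4: w='c' (idx 2), next='c' -> output (2, 'c'), add 'cc' as idx 4
Step 5: w='a' (idx 1), next='c' -> output (1, 'c'), add 'ac' as idx 5


Encoded: [(0, 'a'), (0, 'c'), (1, 'a'), (2, 'c'), (1, 'c')]


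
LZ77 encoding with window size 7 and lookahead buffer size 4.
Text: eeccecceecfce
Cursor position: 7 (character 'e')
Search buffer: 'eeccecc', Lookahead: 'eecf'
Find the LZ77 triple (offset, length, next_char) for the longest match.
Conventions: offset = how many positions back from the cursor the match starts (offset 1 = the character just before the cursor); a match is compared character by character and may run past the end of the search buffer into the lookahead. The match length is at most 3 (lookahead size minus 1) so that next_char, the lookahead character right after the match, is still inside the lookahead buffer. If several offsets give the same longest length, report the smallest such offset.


Try each offset into the search buffer:
  offset=1 (pos 6, char 'c'): match length 0
  offset=2 (pos 5, char 'c'): match length 0
  offset=3 (pos 4, char 'e'): match length 1
  offset=4 (pos 3, char 'c'): match length 0
  offset=5 (pos 2, char 'c'): match length 0
  offset=6 (pos 1, char 'e'): match length 1
  offset=7 (pos 0, char 'e'): match length 3
Longest match has length 3 at offset 7.
next_char = character at position 7 + 3 = 10 -> 'f'

Best match: offset=7, length=3 (matching 'eec' starting at position 0)
LZ77 triple: (7, 3, 'f')


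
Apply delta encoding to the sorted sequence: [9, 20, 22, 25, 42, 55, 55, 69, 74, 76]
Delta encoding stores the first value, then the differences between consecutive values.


First value: 9
Deltas:
  20 - 9 = 11
  22 - 20 = 2
  25 - 22 = 3
  42 - 25 = 17
  55 - 42 = 13
  55 - 55 = 0
  69 - 55 = 14
  74 - 69 = 5
  76 - 74 = 2


Delta encoded: [9, 11, 2, 3, 17, 13, 0, 14, 5, 2]


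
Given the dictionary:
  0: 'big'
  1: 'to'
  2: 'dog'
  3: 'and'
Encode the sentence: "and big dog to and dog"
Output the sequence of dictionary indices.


Look up each word in the dictionary:
  'and' -> 3
  'big' -> 0
  'dog' -> 2
  'to' -> 1
  'and' -> 3
  'dog' -> 2

Encoded: [3, 0, 2, 1, 3, 2]


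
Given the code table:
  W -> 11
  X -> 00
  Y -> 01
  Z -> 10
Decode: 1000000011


Decoding:
10 -> Z
00 -> X
00 -> X
00 -> X
11 -> W


Result: ZXXXW


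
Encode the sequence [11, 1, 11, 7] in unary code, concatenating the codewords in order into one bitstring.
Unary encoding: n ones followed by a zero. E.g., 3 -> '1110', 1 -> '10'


Encode each number as n ones followed by a terminating 0:
  11 -> 111111111110 (12 bits)
  1 -> 10 (2 bits)
  11 -> 111111111110 (12 bits)
  7 -> 11111110 (8 bits)
Total length = 12 + 2 + 12 + 8 = 34 bits.

Unary([11, 1, 11, 7]) = 1111111111101011111111111011111110 (34 bits)


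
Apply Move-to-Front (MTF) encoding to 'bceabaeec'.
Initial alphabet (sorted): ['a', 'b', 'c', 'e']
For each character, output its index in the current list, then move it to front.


MTF encoding:
'b': index 1 in ['a', 'b', 'c', 'e'] -> ['b', 'a', 'c', 'e']
'c': index 2 in ['b', 'a', 'c', 'e'] -> ['c', 'b', 'a', 'e']
'e': index 3 in ['c', 'b', 'a', 'e'] -> ['e', 'c', 'b', 'a']
'a': index 3 in ['e', 'c', 'b', 'a'] -> ['a', 'e', 'c', 'b']
'b': index 3 in ['a', 'e', 'c', 'b'] -> ['b', 'a', 'e', 'c']
'a': index 1 in ['b', 'a', 'e', 'c'] -> ['a', 'b', 'e', 'c']
'e': index 2 in ['a', 'b', 'e', 'c'] -> ['e', 'a', 'b', 'c']
'e': index 0 in ['e', 'a', 'b', 'c'] -> ['e', 'a', 'b', 'c']
'c': index 3 in ['e', 'a', 'b', 'c'] -> ['c', 'e', 'a', 'b']


Output: [1, 2, 3, 3, 3, 1, 2, 0, 3]


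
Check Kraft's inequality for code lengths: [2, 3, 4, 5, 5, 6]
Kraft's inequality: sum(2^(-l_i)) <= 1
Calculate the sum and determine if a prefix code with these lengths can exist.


Sum = 2^(-2) + 2^(-3) + 2^(-4) + 2^(-5) + 2^(-5) + 2^(-6)
    = 0.25 + 0.125 + 0.0625 + 0.03125 + 0.03125 + 0.015625
    = 33/64 = 0.515625
Since 0.515625 <= 1, Kraft's inequality IS satisfied.
A prefix code with these lengths CAN exist.

Kraft sum = 0.515625. Satisfied.


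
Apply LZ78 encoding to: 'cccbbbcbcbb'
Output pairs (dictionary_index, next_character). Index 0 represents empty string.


LZ78 encoding steps:
Dictionary: {0: ''}
Step 1: w='' (idx 0), next='c' -> output (0, 'c'), add 'c' as idx 1
Step 2: w='c' (idx 1), next='c' -> output (1, 'c'), add 'cc' as idx 2
Step 3: w='' (idx 0), next='b' -> output (0, 'b'), add 'b' as idx 3
Step 4: w='b' (idx 3), next='b' -> output (3, 'b'), add 'bb' as idx 4
Step 5: w='c' (idx 1), next='b' -> output (1, 'b'), add 'cb' as idx 5
Step 6: w='cb' (idx 5), next='b' -> output (5, 'b'), add 'cbb' as idx 6


Encoded: [(0, 'c'), (1, 'c'), (0, 'b'), (3, 'b'), (1, 'b'), (5, 'b')]


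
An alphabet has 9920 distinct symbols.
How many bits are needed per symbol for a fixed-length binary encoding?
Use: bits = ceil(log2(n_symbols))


log2(9920) = 13.2761
Bracket: 2^13 = 8192 < 9920 <= 2^14 = 16384
So ceil(log2(9920)) = 14

bits = ceil(log2(9920)) = ceil(13.2761) = 14 bits


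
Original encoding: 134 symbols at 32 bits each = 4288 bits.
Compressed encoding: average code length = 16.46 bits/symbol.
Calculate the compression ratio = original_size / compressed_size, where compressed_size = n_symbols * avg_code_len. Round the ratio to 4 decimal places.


original_size = n_symbols * orig_bits = 134 * 32 = 4288 bits
compressed_size = n_symbols * avg_code_len = 134 * 16.46 = 2205.64 bits
ratio = original_size / compressed_size = 4288 / 2205.64 = 1.9441

Compression ratio = 1.9441


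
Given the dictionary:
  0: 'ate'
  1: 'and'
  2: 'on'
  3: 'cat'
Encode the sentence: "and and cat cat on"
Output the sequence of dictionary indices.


Look up each word in the dictionary:
  'and' -> 1
  'and' -> 1
  'cat' -> 3
  'cat' -> 3
  'on' -> 2

Encoded: [1, 1, 3, 3, 2]


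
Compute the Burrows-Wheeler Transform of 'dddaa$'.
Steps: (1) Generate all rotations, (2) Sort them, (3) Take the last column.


Rotations (sorted):
  0: $dddaa -> last char: a
  1: a$ddda -> last char: a
  2: aa$ddd -> last char: d
  3: daa$dd -> last char: d
  4: ddaa$d -> last char: d
  5: dddaa$ -> last char: $


BWT = aaddd$


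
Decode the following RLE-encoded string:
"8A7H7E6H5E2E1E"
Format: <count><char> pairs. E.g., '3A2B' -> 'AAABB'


Expanding each <count><char> pair:
  8A -> 'AAAAAAAA'
  7H -> 'HHHHHHH'
  7E -> 'EEEEEEE'
  6H -> 'HHHHHH'
  5E -> 'EEEEE'
  2E -> 'EE'
  1E -> 'E'

Decoded = AAAAAAAAHHHHHHHEEEEEEEHHHHHHEEEEEEEE


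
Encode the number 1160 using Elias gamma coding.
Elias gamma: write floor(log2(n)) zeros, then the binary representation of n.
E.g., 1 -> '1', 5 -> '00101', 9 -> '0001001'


num_bits = floor(log2(1160)) + 1 = 11
leading_zeros = num_bits - 1 = 10
binary(1160) = 10010001000

Elias gamma(1160) = '0000000000' + '10010001000' = 000000000010010001000 (21 bits)


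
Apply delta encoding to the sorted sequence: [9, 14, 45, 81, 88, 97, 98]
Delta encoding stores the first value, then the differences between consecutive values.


First value: 9
Deltas:
  14 - 9 = 5
  45 - 14 = 31
  81 - 45 = 36
  88 - 81 = 7
  97 - 88 = 9
  98 - 97 = 1


Delta encoded: [9, 5, 31, 36, 7, 9, 1]


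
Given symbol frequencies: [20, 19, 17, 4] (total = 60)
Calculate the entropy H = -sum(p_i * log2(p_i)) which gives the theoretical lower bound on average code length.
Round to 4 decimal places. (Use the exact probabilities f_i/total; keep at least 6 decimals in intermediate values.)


Per-symbol terms -p_i * log2(p_i) with p_i = f_i/60:
  p = 20/60 = 0.333333: log2(p) = -1.584963, -p*log2(p) = 0.528321
  p = 19/60 = 0.316667: log2(p) = -1.658963, -p*log2(p) = 0.525338
  p = 17/60 = 0.283333: log2(p) = -1.819428, -p*log2(p) = 0.515505
  p = 4/60 = 0.066667: log2(p) = -3.906891, -p*log2(p) = 0.260459
H = 0.528321 + 0.525338 + 0.515505 + 0.260459 = 1.829623

H = 1.8296 bits/symbol


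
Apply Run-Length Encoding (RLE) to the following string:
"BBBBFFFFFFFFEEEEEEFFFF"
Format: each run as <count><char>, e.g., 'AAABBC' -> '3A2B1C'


Scanning runs left to right:
  i=0: run of 'B' x 4 -> '4B'
  i=4: run of 'F' x 8 -> '8F'
  i=12: run of 'E' x 6 -> '6E'
  i=18: run of 'F' x 4 -> '4F'

RLE = 4B8F6E4F


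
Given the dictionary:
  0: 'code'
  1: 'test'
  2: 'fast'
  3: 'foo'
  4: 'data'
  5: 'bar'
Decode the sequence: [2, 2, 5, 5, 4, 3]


Look up each index in the dictionary:
  2 -> 'fast'
  2 -> 'fast'
  5 -> 'bar'
  5 -> 'bar'
  4 -> 'data'
  3 -> 'foo'

Decoded: "fast fast bar bar data foo"


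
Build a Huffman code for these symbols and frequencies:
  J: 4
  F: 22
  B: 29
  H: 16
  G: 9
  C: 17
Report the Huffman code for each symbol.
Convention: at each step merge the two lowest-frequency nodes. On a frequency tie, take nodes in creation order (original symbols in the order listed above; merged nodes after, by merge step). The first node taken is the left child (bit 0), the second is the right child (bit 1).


Huffman tree construction:
Step 1: Merge J(4) + G(9) = 13
Step 2: Merge (J+G)(13) + H(16) = 29
Step 3: Merge C(17) + F(22) = 39
Step 4: Merge B(29) + ((J+G)+H)(29) = 58
Step 5: Merge (C+F)(39) + (B+((J+G)+H))(58) = 97
Read each symbol's code off the tree from the root (left child = 0, right child = 1).

Codes:
  J: 1100 (length 4)
  F: 01 (length 2)
  B: 10 (length 2)
  H: 111 (length 3)
  G: 1101 (length 4)
  C: 00 (length 2)
Average code length: 236/97 = 2.4330 bits/symbol


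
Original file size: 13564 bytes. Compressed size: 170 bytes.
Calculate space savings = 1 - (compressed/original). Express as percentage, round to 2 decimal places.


ratio = compressed/original = 170/13564 = 0.012533
savings = 1 - ratio = 1 - 0.012533 = 0.987467
as a percentage: 0.987467 * 100 = 98.75%

Space savings = 1 - 170/13564 = 98.75%


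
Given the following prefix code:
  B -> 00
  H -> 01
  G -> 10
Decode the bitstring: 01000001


Decoding step by step:
Bits 01 -> H
Bits 00 -> B
Bits 00 -> B
Bits 01 -> H


Decoded message: HBBH


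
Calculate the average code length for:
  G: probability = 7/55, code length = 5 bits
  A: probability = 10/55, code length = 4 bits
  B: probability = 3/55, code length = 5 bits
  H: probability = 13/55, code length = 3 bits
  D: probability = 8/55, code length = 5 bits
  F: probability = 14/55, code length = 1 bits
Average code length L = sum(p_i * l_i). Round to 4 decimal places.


Weighted contributions p_i * l_i:
  G: (7/55) * 5 = 35/55
  A: (10/55) * 4 = 40/55
  B: (3/55) * 5 = 15/55
  H: (13/55) * 3 = 39/55
  D: (8/55) * 5 = 40/55
  F: (14/55) * 1 = 14/55
Sum = (35 + 40 + 15 + 39 + 40 + 14)/55 = 183/55

L = 183/55 = 3.3273 bits/symbol


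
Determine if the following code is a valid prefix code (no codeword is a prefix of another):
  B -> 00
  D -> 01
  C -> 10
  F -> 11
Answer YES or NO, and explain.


Checking each pair (does one codeword prefix another?):
  B='00' vs D='01': no prefix
  B='00' vs C='10': no prefix
  B='00' vs F='11': no prefix
  D='01' vs B='00': no prefix
  D='01' vs C='10': no prefix
  D='01' vs F='11': no prefix
  C='10' vs B='00': no prefix
  C='10' vs D='01': no prefix
  C='10' vs F='11': no prefix
  F='11' vs B='00': no prefix
  F='11' vs D='01': no prefix
  F='11' vs C='10': no prefix
No violation found over all pairs.

YES -- this is a valid prefix code. No codeword is a prefix of any other codeword.


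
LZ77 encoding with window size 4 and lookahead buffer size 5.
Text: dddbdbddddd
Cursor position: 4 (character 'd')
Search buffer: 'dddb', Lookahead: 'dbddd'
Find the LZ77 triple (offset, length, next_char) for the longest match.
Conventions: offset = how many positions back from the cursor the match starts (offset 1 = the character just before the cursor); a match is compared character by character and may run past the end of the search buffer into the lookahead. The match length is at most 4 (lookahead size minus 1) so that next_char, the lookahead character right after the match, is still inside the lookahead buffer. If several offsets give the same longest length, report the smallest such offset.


Try each offset into the search buffer:
  offset=1 (pos 3, char 'b'): match length 0
  offset=2 (pos 2, char 'd'): match length 3
  offset=3 (pos 1, char 'd'): match length 1
  offset=4 (pos 0, char 'd'): match length 1
Longest match has length 3 at offset 2.
next_char = character at position 4 + 3 = 7 -> 'd'

Best match: offset=2, length=3 (matching 'dbd' starting at position 2)
LZ77 triple: (2, 3, 'd')


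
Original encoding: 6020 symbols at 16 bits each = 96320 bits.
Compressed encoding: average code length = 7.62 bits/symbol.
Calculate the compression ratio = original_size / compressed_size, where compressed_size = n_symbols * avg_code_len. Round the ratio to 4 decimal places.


original_size = n_symbols * orig_bits = 6020 * 16 = 96320 bits
compressed_size = n_symbols * avg_code_len = 6020 * 7.62 = 45872.4 bits
ratio = original_size / compressed_size = 96320 / 45872.4 = 2.0997

Compression ratio = 2.0997


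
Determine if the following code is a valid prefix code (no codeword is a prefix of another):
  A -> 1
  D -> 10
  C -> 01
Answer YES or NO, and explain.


Checking each pair (does one codeword prefix another?):
  A='1' vs D='10': prefix -- VIOLATION

NO -- this is NOT a valid prefix code. A (1) is a prefix of D (10).


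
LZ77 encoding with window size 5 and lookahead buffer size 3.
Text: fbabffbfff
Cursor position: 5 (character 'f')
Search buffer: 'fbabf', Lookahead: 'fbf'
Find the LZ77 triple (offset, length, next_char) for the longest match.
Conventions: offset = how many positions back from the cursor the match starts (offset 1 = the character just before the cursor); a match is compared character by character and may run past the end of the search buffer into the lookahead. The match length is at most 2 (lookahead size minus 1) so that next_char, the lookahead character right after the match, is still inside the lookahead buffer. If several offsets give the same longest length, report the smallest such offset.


Try each offset into the search buffer:
  offset=1 (pos 4, char 'f'): match length 1
  offset=2 (pos 3, char 'b'): match length 0
  offset=3 (pos 2, char 'a'): match length 0
  offset=4 (pos 1, char 'b'): match length 0
  offset=5 (pos 0, char 'f'): match length 2
Longest match has length 2 at offset 5.
next_char = character at position 5 + 2 = 7 -> 'f'

Best match: offset=5, length=2 (matching 'fb' starting at position 0)
LZ77 triple: (5, 2, 'f')


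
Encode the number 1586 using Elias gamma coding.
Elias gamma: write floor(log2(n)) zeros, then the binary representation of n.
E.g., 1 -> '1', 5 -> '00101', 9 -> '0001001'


num_bits = floor(log2(1586)) + 1 = 11
leading_zeros = num_bits - 1 = 10
binary(1586) = 11000110010

Elias gamma(1586) = '0000000000' + '11000110010' = 000000000011000110010 (21 bits)
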